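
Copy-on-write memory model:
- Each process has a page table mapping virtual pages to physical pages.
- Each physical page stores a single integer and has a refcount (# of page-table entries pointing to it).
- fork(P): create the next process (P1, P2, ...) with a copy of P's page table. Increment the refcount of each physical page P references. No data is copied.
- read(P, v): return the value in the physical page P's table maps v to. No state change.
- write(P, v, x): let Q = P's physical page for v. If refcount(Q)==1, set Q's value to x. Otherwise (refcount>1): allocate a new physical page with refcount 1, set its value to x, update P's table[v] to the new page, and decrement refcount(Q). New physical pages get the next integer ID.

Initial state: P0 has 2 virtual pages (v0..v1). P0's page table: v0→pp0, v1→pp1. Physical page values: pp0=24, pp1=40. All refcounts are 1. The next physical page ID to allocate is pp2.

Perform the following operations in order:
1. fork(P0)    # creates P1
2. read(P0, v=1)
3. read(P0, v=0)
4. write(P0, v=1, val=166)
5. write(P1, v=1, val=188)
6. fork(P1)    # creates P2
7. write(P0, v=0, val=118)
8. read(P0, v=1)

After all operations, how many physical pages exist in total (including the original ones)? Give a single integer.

Answer: 4

Derivation:
Op 1: fork(P0) -> P1. 2 ppages; refcounts: pp0:2 pp1:2
Op 2: read(P0, v1) -> 40. No state change.
Op 3: read(P0, v0) -> 24. No state change.
Op 4: write(P0, v1, 166). refcount(pp1)=2>1 -> COPY to pp2. 3 ppages; refcounts: pp0:2 pp1:1 pp2:1
Op 5: write(P1, v1, 188). refcount(pp1)=1 -> write in place. 3 ppages; refcounts: pp0:2 pp1:1 pp2:1
Op 6: fork(P1) -> P2. 3 ppages; refcounts: pp0:3 pp1:2 pp2:1
Op 7: write(P0, v0, 118). refcount(pp0)=3>1 -> COPY to pp3. 4 ppages; refcounts: pp0:2 pp1:2 pp2:1 pp3:1
Op 8: read(P0, v1) -> 166. No state change.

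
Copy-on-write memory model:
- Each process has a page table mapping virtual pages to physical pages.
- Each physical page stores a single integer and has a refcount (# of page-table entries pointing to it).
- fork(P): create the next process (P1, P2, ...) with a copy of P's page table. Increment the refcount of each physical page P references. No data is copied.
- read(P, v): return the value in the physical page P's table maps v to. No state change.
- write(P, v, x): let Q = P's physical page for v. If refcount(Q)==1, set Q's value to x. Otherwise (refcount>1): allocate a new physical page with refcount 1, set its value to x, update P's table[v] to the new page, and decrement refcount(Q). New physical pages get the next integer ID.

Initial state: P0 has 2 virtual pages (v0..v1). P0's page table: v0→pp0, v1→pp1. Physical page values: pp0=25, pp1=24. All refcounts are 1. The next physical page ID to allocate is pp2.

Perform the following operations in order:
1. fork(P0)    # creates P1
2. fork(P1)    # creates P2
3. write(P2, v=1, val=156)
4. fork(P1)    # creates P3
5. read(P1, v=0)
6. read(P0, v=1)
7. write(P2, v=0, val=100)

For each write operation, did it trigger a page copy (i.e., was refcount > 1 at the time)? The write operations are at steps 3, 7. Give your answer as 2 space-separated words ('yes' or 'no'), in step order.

Op 1: fork(P0) -> P1. 2 ppages; refcounts: pp0:2 pp1:2
Op 2: fork(P1) -> P2. 2 ppages; refcounts: pp0:3 pp1:3
Op 3: write(P2, v1, 156). refcount(pp1)=3>1 -> COPY to pp2. 3 ppages; refcounts: pp0:3 pp1:2 pp2:1
Op 4: fork(P1) -> P3. 3 ppages; refcounts: pp0:4 pp1:3 pp2:1
Op 5: read(P1, v0) -> 25. No state change.
Op 6: read(P0, v1) -> 24. No state change.
Op 7: write(P2, v0, 100). refcount(pp0)=4>1 -> COPY to pp3. 4 ppages; refcounts: pp0:3 pp1:3 pp2:1 pp3:1

yes yes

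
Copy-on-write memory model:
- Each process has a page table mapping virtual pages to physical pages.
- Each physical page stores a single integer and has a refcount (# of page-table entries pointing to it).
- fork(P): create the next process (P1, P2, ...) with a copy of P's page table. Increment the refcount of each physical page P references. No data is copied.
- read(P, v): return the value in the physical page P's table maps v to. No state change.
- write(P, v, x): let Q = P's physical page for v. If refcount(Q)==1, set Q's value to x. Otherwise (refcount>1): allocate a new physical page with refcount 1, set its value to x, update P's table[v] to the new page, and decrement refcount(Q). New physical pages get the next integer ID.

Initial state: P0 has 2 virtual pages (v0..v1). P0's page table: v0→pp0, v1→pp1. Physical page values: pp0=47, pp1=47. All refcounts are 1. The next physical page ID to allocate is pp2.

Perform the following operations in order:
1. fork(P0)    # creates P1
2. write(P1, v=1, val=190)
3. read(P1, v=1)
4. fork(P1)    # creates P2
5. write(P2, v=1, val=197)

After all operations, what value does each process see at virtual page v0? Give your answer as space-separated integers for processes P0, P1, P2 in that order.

Op 1: fork(P0) -> P1. 2 ppages; refcounts: pp0:2 pp1:2
Op 2: write(P1, v1, 190). refcount(pp1)=2>1 -> COPY to pp2. 3 ppages; refcounts: pp0:2 pp1:1 pp2:1
Op 3: read(P1, v1) -> 190. No state change.
Op 4: fork(P1) -> P2. 3 ppages; refcounts: pp0:3 pp1:1 pp2:2
Op 5: write(P2, v1, 197). refcount(pp2)=2>1 -> COPY to pp3. 4 ppages; refcounts: pp0:3 pp1:1 pp2:1 pp3:1
P0: v0 -> pp0 = 47
P1: v0 -> pp0 = 47
P2: v0 -> pp0 = 47

Answer: 47 47 47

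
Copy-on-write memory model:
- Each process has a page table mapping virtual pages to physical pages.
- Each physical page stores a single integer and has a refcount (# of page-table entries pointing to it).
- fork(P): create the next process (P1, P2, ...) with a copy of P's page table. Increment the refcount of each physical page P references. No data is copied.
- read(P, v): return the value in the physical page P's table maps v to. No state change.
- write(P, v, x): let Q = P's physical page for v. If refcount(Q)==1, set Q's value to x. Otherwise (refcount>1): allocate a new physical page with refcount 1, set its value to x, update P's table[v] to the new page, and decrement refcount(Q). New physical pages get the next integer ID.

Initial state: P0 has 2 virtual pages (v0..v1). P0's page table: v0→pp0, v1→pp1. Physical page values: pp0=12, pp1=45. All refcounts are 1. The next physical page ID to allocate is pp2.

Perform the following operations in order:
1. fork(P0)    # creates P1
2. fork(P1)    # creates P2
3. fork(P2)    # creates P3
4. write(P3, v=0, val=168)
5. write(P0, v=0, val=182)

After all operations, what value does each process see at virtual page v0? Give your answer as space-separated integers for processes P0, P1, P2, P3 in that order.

Op 1: fork(P0) -> P1. 2 ppages; refcounts: pp0:2 pp1:2
Op 2: fork(P1) -> P2. 2 ppages; refcounts: pp0:3 pp1:3
Op 3: fork(P2) -> P3. 2 ppages; refcounts: pp0:4 pp1:4
Op 4: write(P3, v0, 168). refcount(pp0)=4>1 -> COPY to pp2. 3 ppages; refcounts: pp0:3 pp1:4 pp2:1
Op 5: write(P0, v0, 182). refcount(pp0)=3>1 -> COPY to pp3. 4 ppages; refcounts: pp0:2 pp1:4 pp2:1 pp3:1
P0: v0 -> pp3 = 182
P1: v0 -> pp0 = 12
P2: v0 -> pp0 = 12
P3: v0 -> pp2 = 168

Answer: 182 12 12 168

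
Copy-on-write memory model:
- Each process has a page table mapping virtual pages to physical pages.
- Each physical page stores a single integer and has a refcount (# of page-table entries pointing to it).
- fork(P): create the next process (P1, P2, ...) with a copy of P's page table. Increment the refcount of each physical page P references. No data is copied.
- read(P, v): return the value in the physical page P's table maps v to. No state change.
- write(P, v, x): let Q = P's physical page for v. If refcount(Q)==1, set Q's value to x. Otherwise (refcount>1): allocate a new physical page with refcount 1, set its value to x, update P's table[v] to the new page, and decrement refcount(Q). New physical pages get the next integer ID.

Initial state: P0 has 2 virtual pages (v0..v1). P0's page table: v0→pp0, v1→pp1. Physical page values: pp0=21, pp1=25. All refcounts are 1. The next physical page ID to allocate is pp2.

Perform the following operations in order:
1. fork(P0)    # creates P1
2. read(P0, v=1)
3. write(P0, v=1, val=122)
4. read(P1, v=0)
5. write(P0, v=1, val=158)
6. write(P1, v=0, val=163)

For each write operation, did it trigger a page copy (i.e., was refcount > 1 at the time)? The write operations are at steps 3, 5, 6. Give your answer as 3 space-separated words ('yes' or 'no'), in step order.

Op 1: fork(P0) -> P1. 2 ppages; refcounts: pp0:2 pp1:2
Op 2: read(P0, v1) -> 25. No state change.
Op 3: write(P0, v1, 122). refcount(pp1)=2>1 -> COPY to pp2. 3 ppages; refcounts: pp0:2 pp1:1 pp2:1
Op 4: read(P1, v0) -> 21. No state change.
Op 5: write(P0, v1, 158). refcount(pp2)=1 -> write in place. 3 ppages; refcounts: pp0:2 pp1:1 pp2:1
Op 6: write(P1, v0, 163). refcount(pp0)=2>1 -> COPY to pp3. 4 ppages; refcounts: pp0:1 pp1:1 pp2:1 pp3:1

yes no yes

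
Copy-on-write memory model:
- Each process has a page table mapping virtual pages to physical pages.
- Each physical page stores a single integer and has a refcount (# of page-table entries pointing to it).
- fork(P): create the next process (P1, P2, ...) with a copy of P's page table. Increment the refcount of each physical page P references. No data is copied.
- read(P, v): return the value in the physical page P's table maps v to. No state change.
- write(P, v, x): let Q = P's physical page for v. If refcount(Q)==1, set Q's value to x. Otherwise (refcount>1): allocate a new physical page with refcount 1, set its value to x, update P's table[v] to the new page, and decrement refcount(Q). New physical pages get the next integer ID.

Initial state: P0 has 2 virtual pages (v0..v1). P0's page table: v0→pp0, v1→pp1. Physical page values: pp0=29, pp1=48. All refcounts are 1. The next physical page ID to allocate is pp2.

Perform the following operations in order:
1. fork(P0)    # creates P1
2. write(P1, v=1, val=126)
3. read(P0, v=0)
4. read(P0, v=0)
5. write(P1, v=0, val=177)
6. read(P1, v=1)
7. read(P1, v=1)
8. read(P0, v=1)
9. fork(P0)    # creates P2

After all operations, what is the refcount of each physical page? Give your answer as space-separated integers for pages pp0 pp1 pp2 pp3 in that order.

Op 1: fork(P0) -> P1. 2 ppages; refcounts: pp0:2 pp1:2
Op 2: write(P1, v1, 126). refcount(pp1)=2>1 -> COPY to pp2. 3 ppages; refcounts: pp0:2 pp1:1 pp2:1
Op 3: read(P0, v0) -> 29. No state change.
Op 4: read(P0, v0) -> 29. No state change.
Op 5: write(P1, v0, 177). refcount(pp0)=2>1 -> COPY to pp3. 4 ppages; refcounts: pp0:1 pp1:1 pp2:1 pp3:1
Op 6: read(P1, v1) -> 126. No state change.
Op 7: read(P1, v1) -> 126. No state change.
Op 8: read(P0, v1) -> 48. No state change.
Op 9: fork(P0) -> P2. 4 ppages; refcounts: pp0:2 pp1:2 pp2:1 pp3:1

Answer: 2 2 1 1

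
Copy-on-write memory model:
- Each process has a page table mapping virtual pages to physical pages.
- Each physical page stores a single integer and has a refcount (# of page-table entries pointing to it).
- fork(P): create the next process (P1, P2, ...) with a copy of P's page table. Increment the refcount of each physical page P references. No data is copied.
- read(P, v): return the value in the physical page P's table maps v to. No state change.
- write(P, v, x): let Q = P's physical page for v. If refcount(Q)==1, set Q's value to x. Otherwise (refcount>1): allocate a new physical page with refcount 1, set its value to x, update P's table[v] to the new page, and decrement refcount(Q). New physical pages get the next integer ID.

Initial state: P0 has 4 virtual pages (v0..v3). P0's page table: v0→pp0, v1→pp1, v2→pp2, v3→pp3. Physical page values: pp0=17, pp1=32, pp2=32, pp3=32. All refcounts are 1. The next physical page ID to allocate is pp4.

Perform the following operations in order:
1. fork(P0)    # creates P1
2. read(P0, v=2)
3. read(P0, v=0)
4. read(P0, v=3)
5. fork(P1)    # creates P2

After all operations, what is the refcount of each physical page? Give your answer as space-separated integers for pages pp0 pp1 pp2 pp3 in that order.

Answer: 3 3 3 3

Derivation:
Op 1: fork(P0) -> P1. 4 ppages; refcounts: pp0:2 pp1:2 pp2:2 pp3:2
Op 2: read(P0, v2) -> 32. No state change.
Op 3: read(P0, v0) -> 17. No state change.
Op 4: read(P0, v3) -> 32. No state change.
Op 5: fork(P1) -> P2. 4 ppages; refcounts: pp0:3 pp1:3 pp2:3 pp3:3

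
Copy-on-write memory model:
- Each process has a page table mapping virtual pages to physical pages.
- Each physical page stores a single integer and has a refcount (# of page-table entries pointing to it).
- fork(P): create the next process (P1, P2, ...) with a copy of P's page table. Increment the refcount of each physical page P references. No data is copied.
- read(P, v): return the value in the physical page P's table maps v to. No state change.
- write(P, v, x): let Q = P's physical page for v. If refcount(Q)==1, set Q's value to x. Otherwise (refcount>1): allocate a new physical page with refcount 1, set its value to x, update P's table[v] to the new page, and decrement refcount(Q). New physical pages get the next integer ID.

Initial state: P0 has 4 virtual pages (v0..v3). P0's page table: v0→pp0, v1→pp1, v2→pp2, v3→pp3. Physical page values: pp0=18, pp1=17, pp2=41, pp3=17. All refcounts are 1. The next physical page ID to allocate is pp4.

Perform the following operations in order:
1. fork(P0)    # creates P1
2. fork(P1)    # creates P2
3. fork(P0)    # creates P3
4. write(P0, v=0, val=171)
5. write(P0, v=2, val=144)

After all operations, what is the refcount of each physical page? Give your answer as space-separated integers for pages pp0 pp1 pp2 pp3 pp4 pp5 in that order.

Answer: 3 4 3 4 1 1

Derivation:
Op 1: fork(P0) -> P1. 4 ppages; refcounts: pp0:2 pp1:2 pp2:2 pp3:2
Op 2: fork(P1) -> P2. 4 ppages; refcounts: pp0:3 pp1:3 pp2:3 pp3:3
Op 3: fork(P0) -> P3. 4 ppages; refcounts: pp0:4 pp1:4 pp2:4 pp3:4
Op 4: write(P0, v0, 171). refcount(pp0)=4>1 -> COPY to pp4. 5 ppages; refcounts: pp0:3 pp1:4 pp2:4 pp3:4 pp4:1
Op 5: write(P0, v2, 144). refcount(pp2)=4>1 -> COPY to pp5. 6 ppages; refcounts: pp0:3 pp1:4 pp2:3 pp3:4 pp4:1 pp5:1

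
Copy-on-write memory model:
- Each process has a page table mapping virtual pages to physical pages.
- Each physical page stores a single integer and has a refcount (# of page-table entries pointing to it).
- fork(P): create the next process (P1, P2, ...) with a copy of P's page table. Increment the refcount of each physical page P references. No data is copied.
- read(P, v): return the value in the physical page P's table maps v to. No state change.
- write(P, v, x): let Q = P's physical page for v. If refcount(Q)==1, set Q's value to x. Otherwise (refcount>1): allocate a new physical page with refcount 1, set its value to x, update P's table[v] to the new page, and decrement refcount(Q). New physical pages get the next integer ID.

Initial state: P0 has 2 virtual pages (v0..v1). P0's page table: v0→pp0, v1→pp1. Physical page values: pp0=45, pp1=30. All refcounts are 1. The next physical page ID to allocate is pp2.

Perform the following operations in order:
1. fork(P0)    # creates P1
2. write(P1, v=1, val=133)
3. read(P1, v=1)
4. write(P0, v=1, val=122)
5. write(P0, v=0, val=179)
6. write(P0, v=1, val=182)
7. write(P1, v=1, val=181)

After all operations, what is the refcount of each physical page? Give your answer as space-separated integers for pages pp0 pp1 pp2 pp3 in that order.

Answer: 1 1 1 1

Derivation:
Op 1: fork(P0) -> P1. 2 ppages; refcounts: pp0:2 pp1:2
Op 2: write(P1, v1, 133). refcount(pp1)=2>1 -> COPY to pp2. 3 ppages; refcounts: pp0:2 pp1:1 pp2:1
Op 3: read(P1, v1) -> 133. No state change.
Op 4: write(P0, v1, 122). refcount(pp1)=1 -> write in place. 3 ppages; refcounts: pp0:2 pp1:1 pp2:1
Op 5: write(P0, v0, 179). refcount(pp0)=2>1 -> COPY to pp3. 4 ppages; refcounts: pp0:1 pp1:1 pp2:1 pp3:1
Op 6: write(P0, v1, 182). refcount(pp1)=1 -> write in place. 4 ppages; refcounts: pp0:1 pp1:1 pp2:1 pp3:1
Op 7: write(P1, v1, 181). refcount(pp2)=1 -> write in place. 4 ppages; refcounts: pp0:1 pp1:1 pp2:1 pp3:1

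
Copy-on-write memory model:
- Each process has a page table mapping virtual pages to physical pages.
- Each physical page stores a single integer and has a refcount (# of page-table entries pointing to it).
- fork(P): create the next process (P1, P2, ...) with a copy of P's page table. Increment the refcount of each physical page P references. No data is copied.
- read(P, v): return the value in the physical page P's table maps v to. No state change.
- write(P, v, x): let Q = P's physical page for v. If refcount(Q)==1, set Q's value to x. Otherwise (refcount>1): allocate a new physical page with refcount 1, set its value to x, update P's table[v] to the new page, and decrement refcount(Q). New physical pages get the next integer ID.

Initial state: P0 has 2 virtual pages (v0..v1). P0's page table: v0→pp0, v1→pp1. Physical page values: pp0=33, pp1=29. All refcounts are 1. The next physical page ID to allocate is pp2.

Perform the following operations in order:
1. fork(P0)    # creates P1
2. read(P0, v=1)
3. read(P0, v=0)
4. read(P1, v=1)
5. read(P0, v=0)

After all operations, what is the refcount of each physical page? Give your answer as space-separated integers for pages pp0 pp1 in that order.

Op 1: fork(P0) -> P1. 2 ppages; refcounts: pp0:2 pp1:2
Op 2: read(P0, v1) -> 29. No state change.
Op 3: read(P0, v0) -> 33. No state change.
Op 4: read(P1, v1) -> 29. No state change.
Op 5: read(P0, v0) -> 33. No state change.

Answer: 2 2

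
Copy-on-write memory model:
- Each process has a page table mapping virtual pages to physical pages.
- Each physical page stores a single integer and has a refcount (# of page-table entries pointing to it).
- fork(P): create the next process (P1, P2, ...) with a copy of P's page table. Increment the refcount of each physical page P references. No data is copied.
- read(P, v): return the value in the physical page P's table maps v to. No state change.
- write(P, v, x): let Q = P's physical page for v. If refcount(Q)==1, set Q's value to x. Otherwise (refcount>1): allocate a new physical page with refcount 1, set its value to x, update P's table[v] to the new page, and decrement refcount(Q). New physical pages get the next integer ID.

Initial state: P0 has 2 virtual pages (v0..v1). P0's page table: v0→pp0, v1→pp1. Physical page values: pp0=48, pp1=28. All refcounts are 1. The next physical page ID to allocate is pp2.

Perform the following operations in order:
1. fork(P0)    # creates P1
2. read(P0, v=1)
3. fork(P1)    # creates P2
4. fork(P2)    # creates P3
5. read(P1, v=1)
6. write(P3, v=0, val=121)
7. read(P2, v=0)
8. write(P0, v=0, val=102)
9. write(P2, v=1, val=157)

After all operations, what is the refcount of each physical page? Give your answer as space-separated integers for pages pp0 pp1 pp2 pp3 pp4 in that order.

Op 1: fork(P0) -> P1. 2 ppages; refcounts: pp0:2 pp1:2
Op 2: read(P0, v1) -> 28. No state change.
Op 3: fork(P1) -> P2. 2 ppages; refcounts: pp0:3 pp1:3
Op 4: fork(P2) -> P3. 2 ppages; refcounts: pp0:4 pp1:4
Op 5: read(P1, v1) -> 28. No state change.
Op 6: write(P3, v0, 121). refcount(pp0)=4>1 -> COPY to pp2. 3 ppages; refcounts: pp0:3 pp1:4 pp2:1
Op 7: read(P2, v0) -> 48. No state change.
Op 8: write(P0, v0, 102). refcount(pp0)=3>1 -> COPY to pp3. 4 ppages; refcounts: pp0:2 pp1:4 pp2:1 pp3:1
Op 9: write(P2, v1, 157). refcount(pp1)=4>1 -> COPY to pp4. 5 ppages; refcounts: pp0:2 pp1:3 pp2:1 pp3:1 pp4:1

Answer: 2 3 1 1 1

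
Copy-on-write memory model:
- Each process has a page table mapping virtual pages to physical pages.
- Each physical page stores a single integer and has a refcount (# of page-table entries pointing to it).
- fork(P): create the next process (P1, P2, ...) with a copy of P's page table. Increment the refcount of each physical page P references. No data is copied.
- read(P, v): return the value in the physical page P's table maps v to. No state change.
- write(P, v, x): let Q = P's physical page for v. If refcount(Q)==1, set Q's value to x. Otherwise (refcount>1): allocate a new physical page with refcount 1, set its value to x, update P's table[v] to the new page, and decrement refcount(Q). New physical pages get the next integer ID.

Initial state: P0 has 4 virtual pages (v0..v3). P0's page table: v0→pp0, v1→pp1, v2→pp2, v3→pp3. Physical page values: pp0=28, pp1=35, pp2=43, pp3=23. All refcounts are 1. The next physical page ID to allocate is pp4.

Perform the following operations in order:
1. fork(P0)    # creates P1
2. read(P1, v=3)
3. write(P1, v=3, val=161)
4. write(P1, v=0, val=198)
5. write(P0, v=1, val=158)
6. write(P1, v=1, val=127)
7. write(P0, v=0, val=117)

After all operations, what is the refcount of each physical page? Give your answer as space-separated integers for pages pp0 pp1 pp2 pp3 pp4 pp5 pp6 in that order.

Answer: 1 1 2 1 1 1 1

Derivation:
Op 1: fork(P0) -> P1. 4 ppages; refcounts: pp0:2 pp1:2 pp2:2 pp3:2
Op 2: read(P1, v3) -> 23. No state change.
Op 3: write(P1, v3, 161). refcount(pp3)=2>1 -> COPY to pp4. 5 ppages; refcounts: pp0:2 pp1:2 pp2:2 pp3:1 pp4:1
Op 4: write(P1, v0, 198). refcount(pp0)=2>1 -> COPY to pp5. 6 ppages; refcounts: pp0:1 pp1:2 pp2:2 pp3:1 pp4:1 pp5:1
Op 5: write(P0, v1, 158). refcount(pp1)=2>1 -> COPY to pp6. 7 ppages; refcounts: pp0:1 pp1:1 pp2:2 pp3:1 pp4:1 pp5:1 pp6:1
Op 6: write(P1, v1, 127). refcount(pp1)=1 -> write in place. 7 ppages; refcounts: pp0:1 pp1:1 pp2:2 pp3:1 pp4:1 pp5:1 pp6:1
Op 7: write(P0, v0, 117). refcount(pp0)=1 -> write in place. 7 ppages; refcounts: pp0:1 pp1:1 pp2:2 pp3:1 pp4:1 pp5:1 pp6:1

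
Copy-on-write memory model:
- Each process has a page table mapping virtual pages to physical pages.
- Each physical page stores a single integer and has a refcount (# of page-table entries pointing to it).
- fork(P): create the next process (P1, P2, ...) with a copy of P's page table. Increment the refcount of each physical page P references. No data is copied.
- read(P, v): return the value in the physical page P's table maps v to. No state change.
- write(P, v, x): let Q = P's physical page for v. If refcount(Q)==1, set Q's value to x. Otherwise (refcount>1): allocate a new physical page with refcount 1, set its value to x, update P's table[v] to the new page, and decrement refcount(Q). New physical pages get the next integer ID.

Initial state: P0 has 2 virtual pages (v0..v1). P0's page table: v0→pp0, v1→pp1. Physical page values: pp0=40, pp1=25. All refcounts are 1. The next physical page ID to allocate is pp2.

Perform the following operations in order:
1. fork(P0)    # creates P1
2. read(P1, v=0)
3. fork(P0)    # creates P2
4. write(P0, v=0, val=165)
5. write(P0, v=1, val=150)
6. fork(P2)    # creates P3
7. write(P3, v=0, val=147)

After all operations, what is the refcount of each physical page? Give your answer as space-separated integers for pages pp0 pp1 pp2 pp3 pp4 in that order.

Answer: 2 3 1 1 1

Derivation:
Op 1: fork(P0) -> P1. 2 ppages; refcounts: pp0:2 pp1:2
Op 2: read(P1, v0) -> 40. No state change.
Op 3: fork(P0) -> P2. 2 ppages; refcounts: pp0:3 pp1:3
Op 4: write(P0, v0, 165). refcount(pp0)=3>1 -> COPY to pp2. 3 ppages; refcounts: pp0:2 pp1:3 pp2:1
Op 5: write(P0, v1, 150). refcount(pp1)=3>1 -> COPY to pp3. 4 ppages; refcounts: pp0:2 pp1:2 pp2:1 pp3:1
Op 6: fork(P2) -> P3. 4 ppages; refcounts: pp0:3 pp1:3 pp2:1 pp3:1
Op 7: write(P3, v0, 147). refcount(pp0)=3>1 -> COPY to pp4. 5 ppages; refcounts: pp0:2 pp1:3 pp2:1 pp3:1 pp4:1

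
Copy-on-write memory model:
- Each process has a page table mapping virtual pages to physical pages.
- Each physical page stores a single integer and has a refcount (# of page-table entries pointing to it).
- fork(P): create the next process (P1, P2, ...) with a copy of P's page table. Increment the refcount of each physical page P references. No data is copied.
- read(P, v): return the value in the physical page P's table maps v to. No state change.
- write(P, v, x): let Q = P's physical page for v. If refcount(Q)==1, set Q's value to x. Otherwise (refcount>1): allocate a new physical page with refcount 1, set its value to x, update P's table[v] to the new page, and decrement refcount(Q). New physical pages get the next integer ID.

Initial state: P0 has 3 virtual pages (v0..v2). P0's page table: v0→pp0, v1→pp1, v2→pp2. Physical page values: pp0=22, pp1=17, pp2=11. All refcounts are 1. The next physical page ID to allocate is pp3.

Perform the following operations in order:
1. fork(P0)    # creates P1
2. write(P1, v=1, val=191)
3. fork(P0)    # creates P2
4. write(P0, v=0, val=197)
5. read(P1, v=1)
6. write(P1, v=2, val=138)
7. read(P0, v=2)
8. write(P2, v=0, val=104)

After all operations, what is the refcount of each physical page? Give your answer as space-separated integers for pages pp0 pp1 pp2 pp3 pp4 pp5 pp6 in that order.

Answer: 1 2 2 1 1 1 1

Derivation:
Op 1: fork(P0) -> P1. 3 ppages; refcounts: pp0:2 pp1:2 pp2:2
Op 2: write(P1, v1, 191). refcount(pp1)=2>1 -> COPY to pp3. 4 ppages; refcounts: pp0:2 pp1:1 pp2:2 pp3:1
Op 3: fork(P0) -> P2. 4 ppages; refcounts: pp0:3 pp1:2 pp2:3 pp3:1
Op 4: write(P0, v0, 197). refcount(pp0)=3>1 -> COPY to pp4. 5 ppages; refcounts: pp0:2 pp1:2 pp2:3 pp3:1 pp4:1
Op 5: read(P1, v1) -> 191. No state change.
Op 6: write(P1, v2, 138). refcount(pp2)=3>1 -> COPY to pp5. 6 ppages; refcounts: pp0:2 pp1:2 pp2:2 pp3:1 pp4:1 pp5:1
Op 7: read(P0, v2) -> 11. No state change.
Op 8: write(P2, v0, 104). refcount(pp0)=2>1 -> COPY to pp6. 7 ppages; refcounts: pp0:1 pp1:2 pp2:2 pp3:1 pp4:1 pp5:1 pp6:1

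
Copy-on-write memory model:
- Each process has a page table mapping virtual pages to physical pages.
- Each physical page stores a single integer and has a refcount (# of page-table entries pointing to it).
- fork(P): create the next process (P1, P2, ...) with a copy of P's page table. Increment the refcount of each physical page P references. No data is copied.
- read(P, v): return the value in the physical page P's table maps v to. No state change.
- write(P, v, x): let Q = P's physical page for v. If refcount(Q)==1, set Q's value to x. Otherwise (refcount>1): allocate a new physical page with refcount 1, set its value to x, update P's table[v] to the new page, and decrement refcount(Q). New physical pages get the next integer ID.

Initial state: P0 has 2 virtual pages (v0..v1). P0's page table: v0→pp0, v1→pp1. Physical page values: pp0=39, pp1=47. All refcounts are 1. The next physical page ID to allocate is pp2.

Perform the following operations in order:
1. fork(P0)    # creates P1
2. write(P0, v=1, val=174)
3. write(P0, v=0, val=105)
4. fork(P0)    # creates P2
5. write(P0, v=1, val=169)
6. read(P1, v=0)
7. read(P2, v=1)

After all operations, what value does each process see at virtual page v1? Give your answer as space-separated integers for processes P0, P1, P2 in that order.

Op 1: fork(P0) -> P1. 2 ppages; refcounts: pp0:2 pp1:2
Op 2: write(P0, v1, 174). refcount(pp1)=2>1 -> COPY to pp2. 3 ppages; refcounts: pp0:2 pp1:1 pp2:1
Op 3: write(P0, v0, 105). refcount(pp0)=2>1 -> COPY to pp3. 4 ppages; refcounts: pp0:1 pp1:1 pp2:1 pp3:1
Op 4: fork(P0) -> P2. 4 ppages; refcounts: pp0:1 pp1:1 pp2:2 pp3:2
Op 5: write(P0, v1, 169). refcount(pp2)=2>1 -> COPY to pp4. 5 ppages; refcounts: pp0:1 pp1:1 pp2:1 pp3:2 pp4:1
Op 6: read(P1, v0) -> 39. No state change.
Op 7: read(P2, v1) -> 174. No state change.
P0: v1 -> pp4 = 169
P1: v1 -> pp1 = 47
P2: v1 -> pp2 = 174

Answer: 169 47 174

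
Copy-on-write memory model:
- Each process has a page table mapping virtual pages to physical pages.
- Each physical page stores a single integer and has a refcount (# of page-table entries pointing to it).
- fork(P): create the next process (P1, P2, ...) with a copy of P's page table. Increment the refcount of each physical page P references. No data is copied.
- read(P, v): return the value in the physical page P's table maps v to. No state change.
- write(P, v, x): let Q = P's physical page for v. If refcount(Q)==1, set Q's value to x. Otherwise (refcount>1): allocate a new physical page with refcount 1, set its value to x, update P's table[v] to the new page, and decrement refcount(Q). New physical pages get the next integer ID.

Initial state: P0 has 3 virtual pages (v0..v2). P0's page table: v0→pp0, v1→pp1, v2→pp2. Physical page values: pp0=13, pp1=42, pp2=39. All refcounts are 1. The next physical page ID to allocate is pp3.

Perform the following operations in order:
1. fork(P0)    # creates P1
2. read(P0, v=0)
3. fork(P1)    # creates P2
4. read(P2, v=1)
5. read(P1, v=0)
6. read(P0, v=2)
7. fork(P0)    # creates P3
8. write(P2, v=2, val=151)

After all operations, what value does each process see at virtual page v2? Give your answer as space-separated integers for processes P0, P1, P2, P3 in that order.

Op 1: fork(P0) -> P1. 3 ppages; refcounts: pp0:2 pp1:2 pp2:2
Op 2: read(P0, v0) -> 13. No state change.
Op 3: fork(P1) -> P2. 3 ppages; refcounts: pp0:3 pp1:3 pp2:3
Op 4: read(P2, v1) -> 42. No state change.
Op 5: read(P1, v0) -> 13. No state change.
Op 6: read(P0, v2) -> 39. No state change.
Op 7: fork(P0) -> P3. 3 ppages; refcounts: pp0:4 pp1:4 pp2:4
Op 8: write(P2, v2, 151). refcount(pp2)=4>1 -> COPY to pp3. 4 ppages; refcounts: pp0:4 pp1:4 pp2:3 pp3:1
P0: v2 -> pp2 = 39
P1: v2 -> pp2 = 39
P2: v2 -> pp3 = 151
P3: v2 -> pp2 = 39

Answer: 39 39 151 39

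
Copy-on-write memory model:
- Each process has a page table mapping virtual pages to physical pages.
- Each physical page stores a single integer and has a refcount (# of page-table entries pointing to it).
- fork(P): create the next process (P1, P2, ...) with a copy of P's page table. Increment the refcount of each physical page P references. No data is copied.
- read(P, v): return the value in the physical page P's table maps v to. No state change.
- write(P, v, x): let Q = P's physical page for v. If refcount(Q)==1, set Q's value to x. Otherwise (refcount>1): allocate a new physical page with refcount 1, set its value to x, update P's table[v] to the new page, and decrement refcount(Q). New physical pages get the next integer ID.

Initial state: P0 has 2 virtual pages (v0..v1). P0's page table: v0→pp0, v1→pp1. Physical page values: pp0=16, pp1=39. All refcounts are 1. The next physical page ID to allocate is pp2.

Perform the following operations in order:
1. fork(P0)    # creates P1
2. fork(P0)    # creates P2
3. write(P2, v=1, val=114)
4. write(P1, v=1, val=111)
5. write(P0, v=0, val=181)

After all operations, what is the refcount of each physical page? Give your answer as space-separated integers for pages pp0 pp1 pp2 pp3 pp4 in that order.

Answer: 2 1 1 1 1

Derivation:
Op 1: fork(P0) -> P1. 2 ppages; refcounts: pp0:2 pp1:2
Op 2: fork(P0) -> P2. 2 ppages; refcounts: pp0:3 pp1:3
Op 3: write(P2, v1, 114). refcount(pp1)=3>1 -> COPY to pp2. 3 ppages; refcounts: pp0:3 pp1:2 pp2:1
Op 4: write(P1, v1, 111). refcount(pp1)=2>1 -> COPY to pp3. 4 ppages; refcounts: pp0:3 pp1:1 pp2:1 pp3:1
Op 5: write(P0, v0, 181). refcount(pp0)=3>1 -> COPY to pp4. 5 ppages; refcounts: pp0:2 pp1:1 pp2:1 pp3:1 pp4:1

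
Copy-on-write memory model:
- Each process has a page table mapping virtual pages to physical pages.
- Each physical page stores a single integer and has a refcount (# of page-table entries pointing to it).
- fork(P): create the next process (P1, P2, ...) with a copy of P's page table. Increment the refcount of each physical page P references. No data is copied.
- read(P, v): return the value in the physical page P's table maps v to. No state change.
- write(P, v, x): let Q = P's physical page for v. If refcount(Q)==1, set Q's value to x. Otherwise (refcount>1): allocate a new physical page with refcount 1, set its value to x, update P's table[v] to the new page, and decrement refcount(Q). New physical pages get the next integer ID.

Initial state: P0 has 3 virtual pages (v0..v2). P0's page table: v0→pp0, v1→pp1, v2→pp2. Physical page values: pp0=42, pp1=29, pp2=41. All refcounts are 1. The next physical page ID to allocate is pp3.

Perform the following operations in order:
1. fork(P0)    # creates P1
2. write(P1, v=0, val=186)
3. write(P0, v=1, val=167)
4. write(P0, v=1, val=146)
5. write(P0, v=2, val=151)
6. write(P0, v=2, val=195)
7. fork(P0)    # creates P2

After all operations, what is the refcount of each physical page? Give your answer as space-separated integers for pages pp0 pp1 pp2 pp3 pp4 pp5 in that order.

Answer: 2 1 1 1 2 2

Derivation:
Op 1: fork(P0) -> P1. 3 ppages; refcounts: pp0:2 pp1:2 pp2:2
Op 2: write(P1, v0, 186). refcount(pp0)=2>1 -> COPY to pp3. 4 ppages; refcounts: pp0:1 pp1:2 pp2:2 pp3:1
Op 3: write(P0, v1, 167). refcount(pp1)=2>1 -> COPY to pp4. 5 ppages; refcounts: pp0:1 pp1:1 pp2:2 pp3:1 pp4:1
Op 4: write(P0, v1, 146). refcount(pp4)=1 -> write in place. 5 ppages; refcounts: pp0:1 pp1:1 pp2:2 pp3:1 pp4:1
Op 5: write(P0, v2, 151). refcount(pp2)=2>1 -> COPY to pp5. 6 ppages; refcounts: pp0:1 pp1:1 pp2:1 pp3:1 pp4:1 pp5:1
Op 6: write(P0, v2, 195). refcount(pp5)=1 -> write in place. 6 ppages; refcounts: pp0:1 pp1:1 pp2:1 pp3:1 pp4:1 pp5:1
Op 7: fork(P0) -> P2. 6 ppages; refcounts: pp0:2 pp1:1 pp2:1 pp3:1 pp4:2 pp5:2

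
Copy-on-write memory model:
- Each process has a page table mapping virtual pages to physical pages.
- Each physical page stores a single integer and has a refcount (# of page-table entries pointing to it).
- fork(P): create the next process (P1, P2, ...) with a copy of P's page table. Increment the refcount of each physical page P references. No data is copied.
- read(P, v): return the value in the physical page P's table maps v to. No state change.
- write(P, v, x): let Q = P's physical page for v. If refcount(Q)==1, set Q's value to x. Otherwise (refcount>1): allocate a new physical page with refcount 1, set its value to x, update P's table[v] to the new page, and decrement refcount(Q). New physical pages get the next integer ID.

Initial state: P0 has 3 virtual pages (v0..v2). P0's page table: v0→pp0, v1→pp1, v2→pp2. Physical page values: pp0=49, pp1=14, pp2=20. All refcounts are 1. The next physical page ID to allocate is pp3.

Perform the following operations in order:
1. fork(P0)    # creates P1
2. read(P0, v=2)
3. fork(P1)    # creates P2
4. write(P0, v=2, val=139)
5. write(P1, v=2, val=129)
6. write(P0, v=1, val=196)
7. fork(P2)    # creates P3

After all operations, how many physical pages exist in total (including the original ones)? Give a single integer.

Op 1: fork(P0) -> P1. 3 ppages; refcounts: pp0:2 pp1:2 pp2:2
Op 2: read(P0, v2) -> 20. No state change.
Op 3: fork(P1) -> P2. 3 ppages; refcounts: pp0:3 pp1:3 pp2:3
Op 4: write(P0, v2, 139). refcount(pp2)=3>1 -> COPY to pp3. 4 ppages; refcounts: pp0:3 pp1:3 pp2:2 pp3:1
Op 5: write(P1, v2, 129). refcount(pp2)=2>1 -> COPY to pp4. 5 ppages; refcounts: pp0:3 pp1:3 pp2:1 pp3:1 pp4:1
Op 6: write(P0, v1, 196). refcount(pp1)=3>1 -> COPY to pp5. 6 ppages; refcounts: pp0:3 pp1:2 pp2:1 pp3:1 pp4:1 pp5:1
Op 7: fork(P2) -> P3. 6 ppages; refcounts: pp0:4 pp1:3 pp2:2 pp3:1 pp4:1 pp5:1

Answer: 6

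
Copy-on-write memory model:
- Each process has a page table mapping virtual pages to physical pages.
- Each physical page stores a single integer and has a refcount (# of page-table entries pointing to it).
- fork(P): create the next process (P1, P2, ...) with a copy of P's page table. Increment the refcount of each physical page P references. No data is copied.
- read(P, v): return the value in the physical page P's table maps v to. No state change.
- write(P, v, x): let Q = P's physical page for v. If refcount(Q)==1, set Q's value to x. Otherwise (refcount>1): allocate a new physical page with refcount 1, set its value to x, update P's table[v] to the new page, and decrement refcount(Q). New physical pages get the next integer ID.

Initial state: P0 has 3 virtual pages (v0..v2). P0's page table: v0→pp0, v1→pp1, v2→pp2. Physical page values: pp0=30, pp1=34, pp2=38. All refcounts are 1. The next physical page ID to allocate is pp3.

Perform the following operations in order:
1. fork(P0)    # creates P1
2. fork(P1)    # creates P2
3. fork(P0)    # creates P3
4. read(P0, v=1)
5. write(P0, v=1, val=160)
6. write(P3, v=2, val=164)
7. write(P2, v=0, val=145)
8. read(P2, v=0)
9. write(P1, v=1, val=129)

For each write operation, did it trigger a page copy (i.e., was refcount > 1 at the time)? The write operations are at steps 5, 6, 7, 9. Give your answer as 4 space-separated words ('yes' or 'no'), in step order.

Op 1: fork(P0) -> P1. 3 ppages; refcounts: pp0:2 pp1:2 pp2:2
Op 2: fork(P1) -> P2. 3 ppages; refcounts: pp0:3 pp1:3 pp2:3
Op 3: fork(P0) -> P3. 3 ppages; refcounts: pp0:4 pp1:4 pp2:4
Op 4: read(P0, v1) -> 34. No state change.
Op 5: write(P0, v1, 160). refcount(pp1)=4>1 -> COPY to pp3. 4 ppages; refcounts: pp0:4 pp1:3 pp2:4 pp3:1
Op 6: write(P3, v2, 164). refcount(pp2)=4>1 -> COPY to pp4. 5 ppages; refcounts: pp0:4 pp1:3 pp2:3 pp3:1 pp4:1
Op 7: write(P2, v0, 145). refcount(pp0)=4>1 -> COPY to pp5. 6 ppages; refcounts: pp0:3 pp1:3 pp2:3 pp3:1 pp4:1 pp5:1
Op 8: read(P2, v0) -> 145. No state change.
Op 9: write(P1, v1, 129). refcount(pp1)=3>1 -> COPY to pp6. 7 ppages; refcounts: pp0:3 pp1:2 pp2:3 pp3:1 pp4:1 pp5:1 pp6:1

yes yes yes yes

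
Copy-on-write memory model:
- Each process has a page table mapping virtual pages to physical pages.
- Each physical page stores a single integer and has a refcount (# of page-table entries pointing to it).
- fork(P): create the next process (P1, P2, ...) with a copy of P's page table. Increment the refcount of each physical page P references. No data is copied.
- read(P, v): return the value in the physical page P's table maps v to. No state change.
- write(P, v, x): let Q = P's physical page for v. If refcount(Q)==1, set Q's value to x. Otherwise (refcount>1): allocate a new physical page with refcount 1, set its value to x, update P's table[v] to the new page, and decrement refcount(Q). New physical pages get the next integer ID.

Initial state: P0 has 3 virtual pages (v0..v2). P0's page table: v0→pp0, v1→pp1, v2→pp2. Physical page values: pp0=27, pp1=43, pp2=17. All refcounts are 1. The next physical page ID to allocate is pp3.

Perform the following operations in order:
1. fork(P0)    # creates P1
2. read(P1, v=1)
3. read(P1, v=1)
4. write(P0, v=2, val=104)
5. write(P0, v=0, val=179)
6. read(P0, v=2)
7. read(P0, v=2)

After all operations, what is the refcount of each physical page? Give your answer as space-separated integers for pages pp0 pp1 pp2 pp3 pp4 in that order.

Op 1: fork(P0) -> P1. 3 ppages; refcounts: pp0:2 pp1:2 pp2:2
Op 2: read(P1, v1) -> 43. No state change.
Op 3: read(P1, v1) -> 43. No state change.
Op 4: write(P0, v2, 104). refcount(pp2)=2>1 -> COPY to pp3. 4 ppages; refcounts: pp0:2 pp1:2 pp2:1 pp3:1
Op 5: write(P0, v0, 179). refcount(pp0)=2>1 -> COPY to pp4. 5 ppages; refcounts: pp0:1 pp1:2 pp2:1 pp3:1 pp4:1
Op 6: read(P0, v2) -> 104. No state change.
Op 7: read(P0, v2) -> 104. No state change.

Answer: 1 2 1 1 1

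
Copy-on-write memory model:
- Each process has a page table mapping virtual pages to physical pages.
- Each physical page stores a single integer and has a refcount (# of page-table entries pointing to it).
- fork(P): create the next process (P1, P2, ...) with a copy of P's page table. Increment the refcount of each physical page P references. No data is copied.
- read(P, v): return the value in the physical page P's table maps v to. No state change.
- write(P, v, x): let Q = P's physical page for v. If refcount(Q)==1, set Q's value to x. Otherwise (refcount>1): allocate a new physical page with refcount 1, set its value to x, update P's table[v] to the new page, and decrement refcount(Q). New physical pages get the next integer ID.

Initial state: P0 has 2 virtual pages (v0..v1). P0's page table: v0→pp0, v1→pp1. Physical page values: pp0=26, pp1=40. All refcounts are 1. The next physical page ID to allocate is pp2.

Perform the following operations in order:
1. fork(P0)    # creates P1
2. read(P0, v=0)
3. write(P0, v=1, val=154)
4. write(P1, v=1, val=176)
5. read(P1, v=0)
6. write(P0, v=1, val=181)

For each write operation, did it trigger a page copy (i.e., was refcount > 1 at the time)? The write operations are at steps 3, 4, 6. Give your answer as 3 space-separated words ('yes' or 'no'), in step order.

Op 1: fork(P0) -> P1. 2 ppages; refcounts: pp0:2 pp1:2
Op 2: read(P0, v0) -> 26. No state change.
Op 3: write(P0, v1, 154). refcount(pp1)=2>1 -> COPY to pp2. 3 ppages; refcounts: pp0:2 pp1:1 pp2:1
Op 4: write(P1, v1, 176). refcount(pp1)=1 -> write in place. 3 ppages; refcounts: pp0:2 pp1:1 pp2:1
Op 5: read(P1, v0) -> 26. No state change.
Op 6: write(P0, v1, 181). refcount(pp2)=1 -> write in place. 3 ppages; refcounts: pp0:2 pp1:1 pp2:1

yes no no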